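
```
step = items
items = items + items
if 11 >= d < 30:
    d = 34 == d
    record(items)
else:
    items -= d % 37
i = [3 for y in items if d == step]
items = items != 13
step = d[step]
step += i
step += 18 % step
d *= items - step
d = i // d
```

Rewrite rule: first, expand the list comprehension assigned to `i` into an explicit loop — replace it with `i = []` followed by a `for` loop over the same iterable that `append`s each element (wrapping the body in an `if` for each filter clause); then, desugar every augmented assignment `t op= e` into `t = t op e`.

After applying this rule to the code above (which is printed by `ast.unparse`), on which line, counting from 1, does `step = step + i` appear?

Transformed code:
step = items
items = items + items
if 11 >= d < 30:
    d = 34 == d
    record(items)
else:
    items = items - d % 37
i = []
for y in items:
    if d == step:
        i.append(3)
items = items != 13
step = d[step]
step = step + i
step = step + 18 % step
d = d * (items - step)
d = i // d

14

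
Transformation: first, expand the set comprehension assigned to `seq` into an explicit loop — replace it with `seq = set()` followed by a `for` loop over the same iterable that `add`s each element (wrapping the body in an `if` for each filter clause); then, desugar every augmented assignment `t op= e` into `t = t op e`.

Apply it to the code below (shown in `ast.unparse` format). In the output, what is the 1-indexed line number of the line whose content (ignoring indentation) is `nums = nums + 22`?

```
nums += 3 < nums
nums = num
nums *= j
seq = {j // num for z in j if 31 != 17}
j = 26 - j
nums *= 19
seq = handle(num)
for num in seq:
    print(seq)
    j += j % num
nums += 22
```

Transformed code:
nums = nums + (3 < nums)
nums = num
nums = nums * j
seq = set()
for z in j:
    if 31 != 17:
        seq.add(j // num)
j = 26 - j
nums = nums * 19
seq = handle(num)
for num in seq:
    print(seq)
    j = j + j % num
nums = nums + 22

14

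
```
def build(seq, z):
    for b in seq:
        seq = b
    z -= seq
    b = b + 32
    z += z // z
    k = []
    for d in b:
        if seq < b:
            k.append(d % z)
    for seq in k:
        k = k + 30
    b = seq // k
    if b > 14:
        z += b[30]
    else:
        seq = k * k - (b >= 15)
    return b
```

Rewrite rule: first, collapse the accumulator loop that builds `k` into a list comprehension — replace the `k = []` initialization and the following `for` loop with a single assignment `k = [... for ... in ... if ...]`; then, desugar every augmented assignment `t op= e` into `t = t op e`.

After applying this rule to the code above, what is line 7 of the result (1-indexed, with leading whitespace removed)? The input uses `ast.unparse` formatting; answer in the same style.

Transformed code:
def build(seq, z):
    for b in seq:
        seq = b
    z = z - seq
    b = b + 32
    z = z + z // z
    k = [d % z for d in b if seq < b]
    for seq in k:
        k = k + 30
    b = seq // k
    if b > 14:
        z = z + b[30]
    else:
        seq = k * k - (b >= 15)
    return b

k = [d % z for d in b if seq < b]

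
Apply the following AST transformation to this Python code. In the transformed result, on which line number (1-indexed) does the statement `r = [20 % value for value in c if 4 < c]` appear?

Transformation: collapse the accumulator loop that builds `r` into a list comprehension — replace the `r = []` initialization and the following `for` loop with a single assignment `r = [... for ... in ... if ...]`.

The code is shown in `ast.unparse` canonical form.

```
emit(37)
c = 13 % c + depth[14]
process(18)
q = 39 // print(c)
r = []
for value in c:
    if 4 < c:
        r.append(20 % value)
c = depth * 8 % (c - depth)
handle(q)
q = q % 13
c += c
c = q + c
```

Transformed code:
emit(37)
c = 13 % c + depth[14]
process(18)
q = 39 // print(c)
r = [20 % value for value in c if 4 < c]
c = depth * 8 % (c - depth)
handle(q)
q = q % 13
c += c
c = q + c

5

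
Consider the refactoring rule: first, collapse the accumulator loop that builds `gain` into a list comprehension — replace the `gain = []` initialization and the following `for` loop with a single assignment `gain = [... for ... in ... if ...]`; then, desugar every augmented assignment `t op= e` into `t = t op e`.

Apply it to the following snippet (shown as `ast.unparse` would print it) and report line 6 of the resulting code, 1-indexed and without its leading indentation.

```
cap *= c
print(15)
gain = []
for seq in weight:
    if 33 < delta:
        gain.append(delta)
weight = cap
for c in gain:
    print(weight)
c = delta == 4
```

print(weight)

Transformed code:
cap = cap * c
print(15)
gain = [delta for seq in weight if 33 < delta]
weight = cap
for c in gain:
    print(weight)
c = delta == 4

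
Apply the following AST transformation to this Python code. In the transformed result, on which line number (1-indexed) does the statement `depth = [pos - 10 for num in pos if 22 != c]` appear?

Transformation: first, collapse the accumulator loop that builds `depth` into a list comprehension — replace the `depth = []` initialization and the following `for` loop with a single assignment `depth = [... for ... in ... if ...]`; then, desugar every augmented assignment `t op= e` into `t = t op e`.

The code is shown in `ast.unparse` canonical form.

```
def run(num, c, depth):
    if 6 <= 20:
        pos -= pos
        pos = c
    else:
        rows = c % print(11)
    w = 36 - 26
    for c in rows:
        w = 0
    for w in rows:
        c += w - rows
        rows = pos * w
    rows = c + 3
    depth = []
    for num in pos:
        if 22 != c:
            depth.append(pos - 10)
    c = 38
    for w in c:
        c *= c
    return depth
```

Transformed code:
def run(num, c, depth):
    if 6 <= 20:
        pos = pos - pos
        pos = c
    else:
        rows = c % print(11)
    w = 36 - 26
    for c in rows:
        w = 0
    for w in rows:
        c = c + (w - rows)
        rows = pos * w
    rows = c + 3
    depth = [pos - 10 for num in pos if 22 != c]
    c = 38
    for w in c:
        c = c * c
    return depth

14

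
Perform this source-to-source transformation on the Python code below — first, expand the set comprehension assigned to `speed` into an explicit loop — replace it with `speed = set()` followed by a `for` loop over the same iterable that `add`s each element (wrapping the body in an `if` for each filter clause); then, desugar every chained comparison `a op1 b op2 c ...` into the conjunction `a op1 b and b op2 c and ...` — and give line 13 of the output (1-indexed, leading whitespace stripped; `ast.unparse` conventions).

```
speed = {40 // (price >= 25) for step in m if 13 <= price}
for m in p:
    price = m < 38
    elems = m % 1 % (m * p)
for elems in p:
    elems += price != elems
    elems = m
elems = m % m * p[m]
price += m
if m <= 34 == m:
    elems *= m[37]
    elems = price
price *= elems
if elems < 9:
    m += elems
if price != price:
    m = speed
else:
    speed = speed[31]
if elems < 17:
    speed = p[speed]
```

Transformed code:
speed = set()
for step in m:
    if 13 <= price:
        speed.add(40 // (price >= 25))
for m in p:
    price = m < 38
    elems = m % 1 % (m * p)
for elems in p:
    elems += price != elems
    elems = m
elems = m % m * p[m]
price += m
if m <= 34 and 34 == m:
    elems *= m[37]
    elems = price
price *= elems
if elems < 9:
    m += elems
if price != price:
    m = speed
else:
    speed = speed[31]
if elems < 17:
    speed = p[speed]

if m <= 34 and 34 == m:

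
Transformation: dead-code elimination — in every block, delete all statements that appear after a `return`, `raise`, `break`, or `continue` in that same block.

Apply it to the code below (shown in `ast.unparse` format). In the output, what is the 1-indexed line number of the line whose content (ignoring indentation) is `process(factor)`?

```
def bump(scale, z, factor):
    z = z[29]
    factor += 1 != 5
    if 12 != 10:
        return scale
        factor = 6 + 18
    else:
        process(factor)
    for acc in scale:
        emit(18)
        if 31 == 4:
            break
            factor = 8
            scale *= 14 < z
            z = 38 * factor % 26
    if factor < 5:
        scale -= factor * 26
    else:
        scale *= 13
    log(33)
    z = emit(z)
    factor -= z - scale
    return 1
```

Transformed code:
def bump(scale, z, factor):
    z = z[29]
    factor += 1 != 5
    if 12 != 10:
        return scale
    else:
        process(factor)
    for acc in scale:
        emit(18)
        if 31 == 4:
            break
    if factor < 5:
        scale -= factor * 26
    else:
        scale *= 13
    log(33)
    z = emit(z)
    factor -= z - scale
    return 1

7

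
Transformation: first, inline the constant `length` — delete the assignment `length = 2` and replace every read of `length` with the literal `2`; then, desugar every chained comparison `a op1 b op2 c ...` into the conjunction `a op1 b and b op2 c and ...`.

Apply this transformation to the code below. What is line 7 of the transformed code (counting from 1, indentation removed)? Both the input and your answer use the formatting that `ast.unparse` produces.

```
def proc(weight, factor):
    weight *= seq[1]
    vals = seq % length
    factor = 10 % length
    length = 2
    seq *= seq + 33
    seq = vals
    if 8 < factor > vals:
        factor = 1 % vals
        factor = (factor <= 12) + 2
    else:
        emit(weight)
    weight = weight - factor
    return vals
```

if 8 < factor and factor > vals:

Transformed code:
def proc(weight, factor):
    weight *= seq[1]
    vals = seq % 2
    factor = 10 % 2
    seq *= seq + 33
    seq = vals
    if 8 < factor and factor > vals:
        factor = 1 % vals
        factor = (factor <= 12) + 2
    else:
        emit(weight)
    weight = weight - factor
    return vals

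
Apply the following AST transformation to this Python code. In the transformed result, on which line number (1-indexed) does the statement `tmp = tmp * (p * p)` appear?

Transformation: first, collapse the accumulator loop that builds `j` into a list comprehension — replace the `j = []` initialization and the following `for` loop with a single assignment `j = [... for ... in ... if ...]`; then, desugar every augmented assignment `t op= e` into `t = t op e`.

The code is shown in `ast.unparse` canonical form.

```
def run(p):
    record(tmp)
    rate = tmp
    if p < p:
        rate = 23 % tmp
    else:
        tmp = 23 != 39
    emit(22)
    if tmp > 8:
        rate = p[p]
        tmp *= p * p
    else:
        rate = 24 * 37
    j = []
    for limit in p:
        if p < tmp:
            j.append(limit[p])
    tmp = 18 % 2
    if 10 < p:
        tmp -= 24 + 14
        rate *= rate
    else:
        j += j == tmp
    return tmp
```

11

Transformed code:
def run(p):
    record(tmp)
    rate = tmp
    if p < p:
        rate = 23 % tmp
    else:
        tmp = 23 != 39
    emit(22)
    if tmp > 8:
        rate = p[p]
        tmp = tmp * (p * p)
    else:
        rate = 24 * 37
    j = [limit[p] for limit in p if p < tmp]
    tmp = 18 % 2
    if 10 < p:
        tmp = tmp - (24 + 14)
        rate = rate * rate
    else:
        j = j + (j == tmp)
    return tmp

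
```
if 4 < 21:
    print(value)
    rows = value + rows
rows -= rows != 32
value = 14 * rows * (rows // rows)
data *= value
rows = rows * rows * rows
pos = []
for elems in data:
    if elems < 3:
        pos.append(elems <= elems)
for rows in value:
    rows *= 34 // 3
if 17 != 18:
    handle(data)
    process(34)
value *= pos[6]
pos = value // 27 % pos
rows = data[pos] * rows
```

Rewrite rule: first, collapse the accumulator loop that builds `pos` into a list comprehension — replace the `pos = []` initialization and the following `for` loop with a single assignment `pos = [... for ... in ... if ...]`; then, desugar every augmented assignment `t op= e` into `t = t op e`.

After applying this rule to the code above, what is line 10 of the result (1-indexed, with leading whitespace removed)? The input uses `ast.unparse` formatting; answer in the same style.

Transformed code:
if 4 < 21:
    print(value)
    rows = value + rows
rows = rows - (rows != 32)
value = 14 * rows * (rows // rows)
data = data * value
rows = rows * rows * rows
pos = [elems <= elems for elems in data if elems < 3]
for rows in value:
    rows = rows * (34 // 3)
if 17 != 18:
    handle(data)
    process(34)
value = value * pos[6]
pos = value // 27 % pos
rows = data[pos] * rows

rows = rows * (34 // 3)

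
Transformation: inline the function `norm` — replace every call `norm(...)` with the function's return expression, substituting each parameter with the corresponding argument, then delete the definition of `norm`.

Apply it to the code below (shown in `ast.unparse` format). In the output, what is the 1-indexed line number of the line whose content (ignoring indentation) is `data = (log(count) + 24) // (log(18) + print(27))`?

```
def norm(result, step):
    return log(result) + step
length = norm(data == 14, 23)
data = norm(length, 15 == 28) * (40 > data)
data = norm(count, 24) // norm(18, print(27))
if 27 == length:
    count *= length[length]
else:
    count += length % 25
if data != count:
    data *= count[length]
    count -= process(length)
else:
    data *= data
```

3

Transformed code:
length = log(data == 14) + 23
data = (log(length) + (15 == 28)) * (40 > data)
data = (log(count) + 24) // (log(18) + print(27))
if 27 == length:
    count *= length[length]
else:
    count += length % 25
if data != count:
    data *= count[length]
    count -= process(length)
else:
    data *= data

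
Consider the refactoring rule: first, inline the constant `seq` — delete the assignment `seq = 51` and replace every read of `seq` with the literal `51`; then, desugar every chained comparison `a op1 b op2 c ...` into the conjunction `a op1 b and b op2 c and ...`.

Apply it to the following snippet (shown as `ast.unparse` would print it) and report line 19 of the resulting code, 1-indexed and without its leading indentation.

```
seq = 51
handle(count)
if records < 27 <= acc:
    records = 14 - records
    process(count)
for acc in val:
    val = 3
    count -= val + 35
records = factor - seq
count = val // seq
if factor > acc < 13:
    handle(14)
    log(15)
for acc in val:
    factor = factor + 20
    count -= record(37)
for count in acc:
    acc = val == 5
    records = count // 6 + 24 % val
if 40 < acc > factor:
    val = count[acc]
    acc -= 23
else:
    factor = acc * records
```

if 40 < acc and acc > factor:

Transformed code:
handle(count)
if records < 27 and 27 <= acc:
    records = 14 - records
    process(count)
for acc in val:
    val = 3
    count -= val + 35
records = factor - 51
count = val // 51
if factor > acc and acc < 13:
    handle(14)
    log(15)
for acc in val:
    factor = factor + 20
    count -= record(37)
for count in acc:
    acc = val == 5
    records = count // 6 + 24 % val
if 40 < acc and acc > factor:
    val = count[acc]
    acc -= 23
else:
    factor = acc * records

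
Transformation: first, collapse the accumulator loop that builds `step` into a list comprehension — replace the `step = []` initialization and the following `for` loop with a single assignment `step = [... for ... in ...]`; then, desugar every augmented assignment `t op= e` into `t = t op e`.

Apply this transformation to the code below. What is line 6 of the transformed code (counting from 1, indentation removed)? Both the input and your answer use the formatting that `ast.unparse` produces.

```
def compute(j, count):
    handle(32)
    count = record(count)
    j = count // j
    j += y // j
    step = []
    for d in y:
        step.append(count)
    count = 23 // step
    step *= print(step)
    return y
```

Transformed code:
def compute(j, count):
    handle(32)
    count = record(count)
    j = count // j
    j = j + y // j
    step = [count for d in y]
    count = 23 // step
    step = step * print(step)
    return y

step = [count for d in y]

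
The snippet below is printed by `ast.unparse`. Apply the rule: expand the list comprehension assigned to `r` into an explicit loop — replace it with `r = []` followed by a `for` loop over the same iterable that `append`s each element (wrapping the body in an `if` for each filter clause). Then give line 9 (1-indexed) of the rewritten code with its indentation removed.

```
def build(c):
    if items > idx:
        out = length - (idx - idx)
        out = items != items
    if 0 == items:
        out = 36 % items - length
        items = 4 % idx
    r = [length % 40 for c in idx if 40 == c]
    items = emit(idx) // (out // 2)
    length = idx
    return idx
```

Transformed code:
def build(c):
    if items > idx:
        out = length - (idx - idx)
        out = items != items
    if 0 == items:
        out = 36 % items - length
        items = 4 % idx
    r = []
    for c in idx:
        if 40 == c:
            r.append(length % 40)
    items = emit(idx) // (out // 2)
    length = idx
    return idx

for c in idx:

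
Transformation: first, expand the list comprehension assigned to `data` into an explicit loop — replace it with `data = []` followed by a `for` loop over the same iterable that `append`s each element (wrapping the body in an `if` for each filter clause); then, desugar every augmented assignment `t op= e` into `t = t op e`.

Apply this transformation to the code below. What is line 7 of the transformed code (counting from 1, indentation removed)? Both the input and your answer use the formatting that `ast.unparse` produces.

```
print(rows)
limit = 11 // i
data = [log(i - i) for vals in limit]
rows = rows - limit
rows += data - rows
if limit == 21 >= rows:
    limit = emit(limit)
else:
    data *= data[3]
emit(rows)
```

rows = rows + (data - rows)

Transformed code:
print(rows)
limit = 11 // i
data = []
for vals in limit:
    data.append(log(i - i))
rows = rows - limit
rows = rows + (data - rows)
if limit == 21 >= rows:
    limit = emit(limit)
else:
    data = data * data[3]
emit(rows)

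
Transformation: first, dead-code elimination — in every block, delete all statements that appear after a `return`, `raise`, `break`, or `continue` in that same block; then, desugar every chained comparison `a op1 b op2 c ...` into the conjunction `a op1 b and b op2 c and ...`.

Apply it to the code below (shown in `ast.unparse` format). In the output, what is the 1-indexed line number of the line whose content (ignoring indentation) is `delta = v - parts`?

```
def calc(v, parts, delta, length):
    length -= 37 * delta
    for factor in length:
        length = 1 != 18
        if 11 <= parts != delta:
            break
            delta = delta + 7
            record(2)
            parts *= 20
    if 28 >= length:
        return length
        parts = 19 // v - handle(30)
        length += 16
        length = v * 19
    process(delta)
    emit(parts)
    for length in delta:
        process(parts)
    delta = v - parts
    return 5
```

Transformed code:
def calc(v, parts, delta, length):
    length -= 37 * delta
    for factor in length:
        length = 1 != 18
        if 11 <= parts and parts != delta:
            break
    if 28 >= length:
        return length
    process(delta)
    emit(parts)
    for length in delta:
        process(parts)
    delta = v - parts
    return 5

13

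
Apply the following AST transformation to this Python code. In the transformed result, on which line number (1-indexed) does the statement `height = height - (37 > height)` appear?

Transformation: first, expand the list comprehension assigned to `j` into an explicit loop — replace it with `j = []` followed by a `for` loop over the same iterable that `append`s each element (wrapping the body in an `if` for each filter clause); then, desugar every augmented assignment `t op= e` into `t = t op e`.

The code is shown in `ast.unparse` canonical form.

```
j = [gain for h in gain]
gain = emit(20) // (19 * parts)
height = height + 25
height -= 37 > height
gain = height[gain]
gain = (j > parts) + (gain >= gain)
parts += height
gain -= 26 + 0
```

6

Transformed code:
j = []
for h in gain:
    j.append(gain)
gain = emit(20) // (19 * parts)
height = height + 25
height = height - (37 > height)
gain = height[gain]
gain = (j > parts) + (gain >= gain)
parts = parts + height
gain = gain - (26 + 0)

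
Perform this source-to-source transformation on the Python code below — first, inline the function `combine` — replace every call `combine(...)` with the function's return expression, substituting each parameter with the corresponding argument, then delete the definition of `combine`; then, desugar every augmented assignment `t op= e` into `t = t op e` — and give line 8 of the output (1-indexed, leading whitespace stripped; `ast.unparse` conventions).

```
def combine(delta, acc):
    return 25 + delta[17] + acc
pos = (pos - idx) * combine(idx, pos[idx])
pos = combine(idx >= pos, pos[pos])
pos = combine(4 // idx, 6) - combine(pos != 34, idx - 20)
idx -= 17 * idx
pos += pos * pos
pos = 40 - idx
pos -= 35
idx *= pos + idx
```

Transformed code:
pos = (pos - idx) * (25 + idx[17] + pos[idx])
pos = 25 + (idx >= pos)[17] + pos[pos]
pos = 25 + (4 // idx)[17] + 6 - (25 + (pos != 34)[17] + (idx - 20))
idx = idx - 17 * idx
pos = pos + pos * pos
pos = 40 - idx
pos = pos - 35
idx = idx * (pos + idx)

idx = idx * (pos + idx)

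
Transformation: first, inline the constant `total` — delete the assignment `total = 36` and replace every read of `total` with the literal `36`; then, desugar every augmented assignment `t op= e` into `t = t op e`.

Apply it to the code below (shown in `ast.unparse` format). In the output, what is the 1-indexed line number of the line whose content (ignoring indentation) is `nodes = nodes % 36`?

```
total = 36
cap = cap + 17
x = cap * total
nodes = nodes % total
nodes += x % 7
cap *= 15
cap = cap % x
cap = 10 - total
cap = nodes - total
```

Transformed code:
cap = cap + 17
x = cap * 36
nodes = nodes % 36
nodes = nodes + x % 7
cap = cap * 15
cap = cap % x
cap = 10 - 36
cap = nodes - 36

3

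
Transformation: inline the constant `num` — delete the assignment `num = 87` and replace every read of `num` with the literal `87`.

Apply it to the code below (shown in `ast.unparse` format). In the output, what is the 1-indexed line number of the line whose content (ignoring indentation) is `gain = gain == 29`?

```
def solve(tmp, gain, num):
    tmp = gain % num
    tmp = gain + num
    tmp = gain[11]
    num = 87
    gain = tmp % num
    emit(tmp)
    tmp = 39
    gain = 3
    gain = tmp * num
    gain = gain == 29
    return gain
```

Transformed code:
def solve(tmp, gain, num):
    tmp = gain % 87
    tmp = gain + 87
    tmp = gain[11]
    gain = tmp % 87
    emit(tmp)
    tmp = 39
    gain = 3
    gain = tmp * 87
    gain = gain == 29
    return gain

10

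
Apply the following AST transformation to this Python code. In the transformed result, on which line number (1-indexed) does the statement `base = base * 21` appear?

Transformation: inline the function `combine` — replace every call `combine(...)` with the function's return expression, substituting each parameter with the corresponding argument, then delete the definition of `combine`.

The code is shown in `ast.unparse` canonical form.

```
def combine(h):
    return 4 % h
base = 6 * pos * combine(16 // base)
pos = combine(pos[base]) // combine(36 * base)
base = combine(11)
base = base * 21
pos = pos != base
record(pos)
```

4

Transformed code:
base = 6 * pos * (4 % (16 // base))
pos = 4 % pos[base] // (4 % (36 * base))
base = 4 % 11
base = base * 21
pos = pos != base
record(pos)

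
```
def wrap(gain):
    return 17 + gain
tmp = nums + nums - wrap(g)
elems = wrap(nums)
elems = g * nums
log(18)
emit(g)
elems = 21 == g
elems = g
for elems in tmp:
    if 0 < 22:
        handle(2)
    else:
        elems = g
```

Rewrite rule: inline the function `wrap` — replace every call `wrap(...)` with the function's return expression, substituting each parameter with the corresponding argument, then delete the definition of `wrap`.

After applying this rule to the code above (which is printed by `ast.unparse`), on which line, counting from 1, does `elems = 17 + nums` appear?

2

Transformed code:
tmp = nums + nums - (17 + g)
elems = 17 + nums
elems = g * nums
log(18)
emit(g)
elems = 21 == g
elems = g
for elems in tmp:
    if 0 < 22:
        handle(2)
    else:
        elems = g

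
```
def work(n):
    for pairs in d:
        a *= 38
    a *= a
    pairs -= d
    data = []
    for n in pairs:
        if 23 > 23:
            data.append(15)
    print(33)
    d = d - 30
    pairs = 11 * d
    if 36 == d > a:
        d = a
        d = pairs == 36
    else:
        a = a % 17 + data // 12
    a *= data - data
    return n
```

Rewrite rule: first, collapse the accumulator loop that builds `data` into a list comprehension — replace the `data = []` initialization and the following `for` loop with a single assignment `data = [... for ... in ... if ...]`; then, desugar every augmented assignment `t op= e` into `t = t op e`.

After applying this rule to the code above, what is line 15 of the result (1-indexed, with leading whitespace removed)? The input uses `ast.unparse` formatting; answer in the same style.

Transformed code:
def work(n):
    for pairs in d:
        a = a * 38
    a = a * a
    pairs = pairs - d
    data = [15 for n in pairs if 23 > 23]
    print(33)
    d = d - 30
    pairs = 11 * d
    if 36 == d > a:
        d = a
        d = pairs == 36
    else:
        a = a % 17 + data // 12
    a = a * (data - data)
    return n

a = a * (data - data)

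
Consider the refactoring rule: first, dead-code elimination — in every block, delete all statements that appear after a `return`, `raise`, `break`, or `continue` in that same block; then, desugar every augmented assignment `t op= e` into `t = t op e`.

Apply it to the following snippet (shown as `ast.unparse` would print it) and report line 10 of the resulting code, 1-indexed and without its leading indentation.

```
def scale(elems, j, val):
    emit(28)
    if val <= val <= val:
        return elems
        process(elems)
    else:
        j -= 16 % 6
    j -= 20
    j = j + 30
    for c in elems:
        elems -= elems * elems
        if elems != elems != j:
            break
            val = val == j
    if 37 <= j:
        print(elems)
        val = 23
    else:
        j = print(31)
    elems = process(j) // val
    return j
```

elems = elems - elems * elems

Transformed code:
def scale(elems, j, val):
    emit(28)
    if val <= val <= val:
        return elems
    else:
        j = j - 16 % 6
    j = j - 20
    j = j + 30
    for c in elems:
        elems = elems - elems * elems
        if elems != elems != j:
            break
    if 37 <= j:
        print(elems)
        val = 23
    else:
        j = print(31)
    elems = process(j) // val
    return j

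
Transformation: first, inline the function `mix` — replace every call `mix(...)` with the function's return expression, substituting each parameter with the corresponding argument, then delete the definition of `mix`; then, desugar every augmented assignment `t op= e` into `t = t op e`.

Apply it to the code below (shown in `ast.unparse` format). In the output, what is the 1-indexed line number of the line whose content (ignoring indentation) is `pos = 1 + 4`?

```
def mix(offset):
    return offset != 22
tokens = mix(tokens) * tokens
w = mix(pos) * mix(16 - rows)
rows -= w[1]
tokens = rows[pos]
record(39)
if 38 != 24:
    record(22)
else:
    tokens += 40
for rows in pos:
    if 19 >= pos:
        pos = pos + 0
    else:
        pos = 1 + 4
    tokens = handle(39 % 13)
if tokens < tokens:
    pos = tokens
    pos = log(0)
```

Transformed code:
tokens = (tokens != 22) * tokens
w = (pos != 22) * (16 - rows != 22)
rows = rows - w[1]
tokens = rows[pos]
record(39)
if 38 != 24:
    record(22)
else:
    tokens = tokens + 40
for rows in pos:
    if 19 >= pos:
        pos = pos + 0
    else:
        pos = 1 + 4
    tokens = handle(39 % 13)
if tokens < tokens:
    pos = tokens
    pos = log(0)

14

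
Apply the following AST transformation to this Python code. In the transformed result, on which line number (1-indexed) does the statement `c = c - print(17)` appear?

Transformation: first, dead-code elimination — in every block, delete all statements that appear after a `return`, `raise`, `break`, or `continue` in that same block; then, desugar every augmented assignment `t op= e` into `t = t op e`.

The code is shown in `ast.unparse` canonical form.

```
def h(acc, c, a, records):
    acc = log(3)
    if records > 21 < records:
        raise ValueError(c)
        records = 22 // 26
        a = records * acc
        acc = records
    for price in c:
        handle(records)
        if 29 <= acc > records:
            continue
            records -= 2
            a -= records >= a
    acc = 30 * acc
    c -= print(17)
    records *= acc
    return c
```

Transformed code:
def h(acc, c, a, records):
    acc = log(3)
    if records > 21 < records:
        raise ValueError(c)
    for price in c:
        handle(records)
        if 29 <= acc > records:
            continue
    acc = 30 * acc
    c = c - print(17)
    records = records * acc
    return c

10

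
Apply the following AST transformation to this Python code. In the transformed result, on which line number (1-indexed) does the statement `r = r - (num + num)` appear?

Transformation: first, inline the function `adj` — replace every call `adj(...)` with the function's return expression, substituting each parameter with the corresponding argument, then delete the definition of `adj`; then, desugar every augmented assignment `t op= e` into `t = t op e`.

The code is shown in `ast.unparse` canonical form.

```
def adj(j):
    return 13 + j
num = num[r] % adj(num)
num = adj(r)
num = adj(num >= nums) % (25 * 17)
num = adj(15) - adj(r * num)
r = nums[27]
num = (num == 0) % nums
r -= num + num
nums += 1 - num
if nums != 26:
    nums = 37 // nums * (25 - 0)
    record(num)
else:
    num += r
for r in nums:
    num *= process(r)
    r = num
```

Transformed code:
num = num[r] % (13 + num)
num = 13 + r
num = (13 + (num >= nums)) % (25 * 17)
num = 13 + 15 - (13 + r * num)
r = nums[27]
num = (num == 0) % nums
r = r - (num + num)
nums = nums + (1 - num)
if nums != 26:
    nums = 37 // nums * (25 - 0)
    record(num)
else:
    num = num + r
for r in nums:
    num = num * process(r)
    r = num

7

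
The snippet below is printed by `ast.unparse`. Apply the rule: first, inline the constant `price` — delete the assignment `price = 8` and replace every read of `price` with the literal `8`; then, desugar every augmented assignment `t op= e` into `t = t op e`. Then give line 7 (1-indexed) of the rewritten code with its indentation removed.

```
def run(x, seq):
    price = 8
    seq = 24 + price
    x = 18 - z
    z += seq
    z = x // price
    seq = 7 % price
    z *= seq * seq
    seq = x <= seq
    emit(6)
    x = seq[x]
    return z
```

Transformed code:
def run(x, seq):
    seq = 24 + 8
    x = 18 - z
    z = z + seq
    z = x // 8
    seq = 7 % 8
    z = z * (seq * seq)
    seq = x <= seq
    emit(6)
    x = seq[x]
    return z

z = z * (seq * seq)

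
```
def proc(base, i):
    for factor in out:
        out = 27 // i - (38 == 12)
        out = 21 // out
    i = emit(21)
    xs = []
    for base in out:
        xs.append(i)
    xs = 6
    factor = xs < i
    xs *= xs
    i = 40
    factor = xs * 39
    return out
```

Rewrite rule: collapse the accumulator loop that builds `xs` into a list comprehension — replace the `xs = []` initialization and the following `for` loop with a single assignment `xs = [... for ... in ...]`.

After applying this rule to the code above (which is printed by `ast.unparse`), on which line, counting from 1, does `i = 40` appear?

10

Transformed code:
def proc(base, i):
    for factor in out:
        out = 27 // i - (38 == 12)
        out = 21 // out
    i = emit(21)
    xs = [i for base in out]
    xs = 6
    factor = xs < i
    xs *= xs
    i = 40
    factor = xs * 39
    return out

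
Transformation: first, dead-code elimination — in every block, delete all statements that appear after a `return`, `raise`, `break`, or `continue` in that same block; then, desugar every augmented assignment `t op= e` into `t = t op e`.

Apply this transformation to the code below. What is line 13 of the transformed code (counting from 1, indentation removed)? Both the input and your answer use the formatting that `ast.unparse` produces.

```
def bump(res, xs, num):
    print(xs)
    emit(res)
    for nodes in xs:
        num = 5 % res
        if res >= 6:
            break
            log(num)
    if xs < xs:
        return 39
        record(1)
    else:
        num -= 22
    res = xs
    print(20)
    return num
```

Transformed code:
def bump(res, xs, num):
    print(xs)
    emit(res)
    for nodes in xs:
        num = 5 % res
        if res >= 6:
            break
    if xs < xs:
        return 39
    else:
        num = num - 22
    res = xs
    print(20)
    return num

print(20)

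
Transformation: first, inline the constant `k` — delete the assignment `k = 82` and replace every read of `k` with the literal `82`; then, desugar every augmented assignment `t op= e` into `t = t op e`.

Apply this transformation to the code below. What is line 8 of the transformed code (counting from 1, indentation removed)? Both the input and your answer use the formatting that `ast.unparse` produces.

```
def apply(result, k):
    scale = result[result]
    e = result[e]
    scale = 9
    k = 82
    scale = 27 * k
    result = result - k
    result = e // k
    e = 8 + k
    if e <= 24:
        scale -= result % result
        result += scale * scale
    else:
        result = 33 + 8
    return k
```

e = 8 + 82

Transformed code:
def apply(result, k):
    scale = result[result]
    e = result[e]
    scale = 9
    scale = 27 * 82
    result = result - 82
    result = e // 82
    e = 8 + 82
    if e <= 24:
        scale = scale - result % result
        result = result + scale * scale
    else:
        result = 33 + 8
    return 82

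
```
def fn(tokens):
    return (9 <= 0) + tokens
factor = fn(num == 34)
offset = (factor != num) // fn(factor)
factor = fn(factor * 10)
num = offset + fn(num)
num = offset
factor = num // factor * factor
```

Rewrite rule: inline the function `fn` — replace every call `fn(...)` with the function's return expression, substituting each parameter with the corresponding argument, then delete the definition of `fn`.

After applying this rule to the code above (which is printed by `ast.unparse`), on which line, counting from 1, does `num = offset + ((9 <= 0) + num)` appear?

4

Transformed code:
factor = (9 <= 0) + (num == 34)
offset = (factor != num) // ((9 <= 0) + factor)
factor = (9 <= 0) + factor * 10
num = offset + ((9 <= 0) + num)
num = offset
factor = num // factor * factor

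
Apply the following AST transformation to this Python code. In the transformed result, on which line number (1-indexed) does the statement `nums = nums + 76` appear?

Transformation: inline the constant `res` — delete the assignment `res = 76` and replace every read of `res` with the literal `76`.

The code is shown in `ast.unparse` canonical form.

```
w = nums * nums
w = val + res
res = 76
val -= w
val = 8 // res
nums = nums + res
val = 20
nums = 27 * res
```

5

Transformed code:
w = nums * nums
w = val + 76
val -= w
val = 8 // 76
nums = nums + 76
val = 20
nums = 27 * 76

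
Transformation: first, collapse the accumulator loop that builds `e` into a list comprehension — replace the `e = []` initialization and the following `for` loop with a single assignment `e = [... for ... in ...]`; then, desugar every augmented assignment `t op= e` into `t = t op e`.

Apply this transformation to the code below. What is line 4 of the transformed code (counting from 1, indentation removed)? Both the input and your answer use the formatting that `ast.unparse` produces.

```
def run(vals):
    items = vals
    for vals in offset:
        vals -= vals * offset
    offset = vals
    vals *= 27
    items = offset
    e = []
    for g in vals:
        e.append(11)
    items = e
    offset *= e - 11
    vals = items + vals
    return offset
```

Transformed code:
def run(vals):
    items = vals
    for vals in offset:
        vals = vals - vals * offset
    offset = vals
    vals = vals * 27
    items = offset
    e = [11 for g in vals]
    items = e
    offset = offset * (e - 11)
    vals = items + vals
    return offset

vals = vals - vals * offset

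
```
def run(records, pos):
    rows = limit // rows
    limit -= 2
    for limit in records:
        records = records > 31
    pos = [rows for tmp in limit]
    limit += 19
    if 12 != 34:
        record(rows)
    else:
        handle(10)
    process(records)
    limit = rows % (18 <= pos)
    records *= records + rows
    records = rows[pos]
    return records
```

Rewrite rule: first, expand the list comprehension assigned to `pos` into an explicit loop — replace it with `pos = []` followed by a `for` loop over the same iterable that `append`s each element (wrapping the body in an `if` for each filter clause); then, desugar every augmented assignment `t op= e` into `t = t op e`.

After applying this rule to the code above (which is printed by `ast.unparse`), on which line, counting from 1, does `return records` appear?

Transformed code:
def run(records, pos):
    rows = limit // rows
    limit = limit - 2
    for limit in records:
        records = records > 31
    pos = []
    for tmp in limit:
        pos.append(rows)
    limit = limit + 19
    if 12 != 34:
        record(rows)
    else:
        handle(10)
    process(records)
    limit = rows % (18 <= pos)
    records = records * (records + rows)
    records = rows[pos]
    return records

18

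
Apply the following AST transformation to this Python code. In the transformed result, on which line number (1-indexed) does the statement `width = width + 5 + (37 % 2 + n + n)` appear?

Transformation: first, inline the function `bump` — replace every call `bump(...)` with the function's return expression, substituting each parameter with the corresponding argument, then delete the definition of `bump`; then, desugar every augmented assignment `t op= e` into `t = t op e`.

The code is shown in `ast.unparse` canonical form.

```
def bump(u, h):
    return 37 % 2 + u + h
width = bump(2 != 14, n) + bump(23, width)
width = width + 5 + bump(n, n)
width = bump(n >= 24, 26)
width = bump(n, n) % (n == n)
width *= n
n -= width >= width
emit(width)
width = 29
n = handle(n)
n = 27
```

Transformed code:
width = 37 % 2 + (2 != 14) + n + (37 % 2 + 23 + width)
width = width + 5 + (37 % 2 + n + n)
width = 37 % 2 + (n >= 24) + 26
width = (37 % 2 + n + n) % (n == n)
width = width * n
n = n - (width >= width)
emit(width)
width = 29
n = handle(n)
n = 27

2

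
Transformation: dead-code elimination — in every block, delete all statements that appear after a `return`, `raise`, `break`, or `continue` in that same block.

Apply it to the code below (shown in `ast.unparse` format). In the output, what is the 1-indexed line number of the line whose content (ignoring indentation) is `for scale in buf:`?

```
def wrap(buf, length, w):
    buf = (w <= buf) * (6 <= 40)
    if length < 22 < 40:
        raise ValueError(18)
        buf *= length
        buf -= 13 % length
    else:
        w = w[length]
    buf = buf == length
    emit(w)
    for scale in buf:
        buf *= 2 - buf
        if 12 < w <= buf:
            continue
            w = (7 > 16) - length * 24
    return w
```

Transformed code:
def wrap(buf, length, w):
    buf = (w <= buf) * (6 <= 40)
    if length < 22 < 40:
        raise ValueError(18)
    else:
        w = w[length]
    buf = buf == length
    emit(w)
    for scale in buf:
        buf *= 2 - buf
        if 12 < w <= buf:
            continue
    return w

9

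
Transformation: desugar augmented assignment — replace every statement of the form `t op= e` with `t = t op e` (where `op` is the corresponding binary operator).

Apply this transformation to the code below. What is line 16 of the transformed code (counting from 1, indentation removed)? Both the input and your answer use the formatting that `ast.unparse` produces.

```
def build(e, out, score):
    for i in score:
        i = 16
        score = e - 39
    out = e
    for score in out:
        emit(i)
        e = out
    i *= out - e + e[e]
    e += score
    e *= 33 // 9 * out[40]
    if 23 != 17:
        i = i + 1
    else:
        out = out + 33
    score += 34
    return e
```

Transformed code:
def build(e, out, score):
    for i in score:
        i = 16
        score = e - 39
    out = e
    for score in out:
        emit(i)
        e = out
    i = i * (out - e + e[e])
    e = e + score
    e = e * (33 // 9 * out[40])
    if 23 != 17:
        i = i + 1
    else:
        out = out + 33
    score = score + 34
    return e

score = score + 34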